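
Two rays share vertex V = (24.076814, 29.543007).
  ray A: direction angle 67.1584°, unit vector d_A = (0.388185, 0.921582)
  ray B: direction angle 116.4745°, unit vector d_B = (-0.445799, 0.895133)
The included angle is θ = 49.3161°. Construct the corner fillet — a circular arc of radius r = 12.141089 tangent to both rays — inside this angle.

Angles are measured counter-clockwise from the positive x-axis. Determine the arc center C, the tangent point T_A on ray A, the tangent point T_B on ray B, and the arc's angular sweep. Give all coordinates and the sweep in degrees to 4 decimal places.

center=(23.1544,58.6296) T_A=(34.3434,53.9166) T_B=(12.2865,53.2171) sweep=130.6839

bisector direction at 91.8165° = (-0.031698,0.999498)
center distance |VC| = r/sin(θ/2) = 12.141089/sin(24.6580°) = 29.101239
C = V + |VC|·bis = (23.1544,58.6296)
T_A = V + ((C−V)·d_A)·d_A = V + 26.4476·d_A = (34.3434,53.9166)
T_B = V + ((C−V)·d_B)·d_B = V + 26.4476·d_B = (12.2865,53.2171)
sweep = 180° − θ = 130.6839°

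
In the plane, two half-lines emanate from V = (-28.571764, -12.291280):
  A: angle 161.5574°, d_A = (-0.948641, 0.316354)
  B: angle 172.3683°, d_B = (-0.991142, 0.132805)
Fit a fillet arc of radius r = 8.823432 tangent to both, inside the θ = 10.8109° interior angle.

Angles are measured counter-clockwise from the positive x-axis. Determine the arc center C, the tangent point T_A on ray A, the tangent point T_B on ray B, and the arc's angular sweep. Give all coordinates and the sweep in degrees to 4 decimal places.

bisector direction at 166.9629° = (-0.974224,0.225583)
center distance |VC| = r/sin(θ/2) = 8.823432/sin(5.4055°) = 93.664012
C = V + |VC|·bis = (-119.8215,8.8377)
T_A = V + ((C−V)·d_A)·d_A = V + 93.2475·d_A = (-117.0302,17.2080)
T_B = V + ((C−V)·d_B)·d_B = V + 93.2475·d_B = (-120.9933,0.0924)
sweep = 180° − θ = 169.1891°

center=(-119.8215,8.8377) T_A=(-117.0302,17.2080) T_B=(-120.9933,0.0924) sweep=169.1891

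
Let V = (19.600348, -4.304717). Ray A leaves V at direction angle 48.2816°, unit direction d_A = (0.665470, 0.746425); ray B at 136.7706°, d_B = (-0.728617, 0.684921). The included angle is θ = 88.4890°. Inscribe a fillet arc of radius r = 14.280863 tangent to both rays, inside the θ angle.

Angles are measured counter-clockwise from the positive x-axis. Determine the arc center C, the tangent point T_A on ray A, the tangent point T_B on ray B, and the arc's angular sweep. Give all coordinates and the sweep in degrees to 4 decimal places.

bisector direction at 92.5261° = (-0.044074,0.999028)
center distance |VC| = r/sin(θ/2) = 14.280863/sin(44.2445°) = 20.467850
C = V + |VC|·bis = (18.6982,16.1432)
T_A = V + ((C−V)·d_A)·d_A = V + 14.6625·d_A = (29.3578,6.6398)
T_B = V + ((C−V)·d_B)·d_B = V + 14.6625·d_B = (8.9170,5.7380)
sweep = 180° − θ = 91.5110°

center=(18.6982,16.1432) T_A=(29.3578,6.6398) T_B=(8.9170,5.7380) sweep=91.5110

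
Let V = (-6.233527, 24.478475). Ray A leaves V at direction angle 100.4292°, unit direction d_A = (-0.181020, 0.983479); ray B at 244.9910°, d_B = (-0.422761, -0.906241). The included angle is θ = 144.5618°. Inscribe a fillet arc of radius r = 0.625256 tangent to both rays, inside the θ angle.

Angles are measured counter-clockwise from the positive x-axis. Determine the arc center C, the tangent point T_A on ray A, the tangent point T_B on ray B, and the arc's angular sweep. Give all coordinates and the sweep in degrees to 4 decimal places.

bisector direction at 172.7101° = (-0.991917,0.126890)
center distance |VC| = r/sin(θ/2) = 0.625256/sin(72.2809°) = 0.656395
C = V + |VC|·bis = (-6.8846,24.5618)
T_A = V + ((C−V)·d_A)·d_A = V + 0.1998·d_A = (-6.2697,24.6749)
T_B = V + ((C−V)·d_B)·d_B = V + 0.1998·d_B = (-6.3180,24.2974)
sweep = 180° − θ = 35.4382°

center=(-6.8846,24.5618) T_A=(-6.2697,24.6749) T_B=(-6.3180,24.2974) sweep=35.4382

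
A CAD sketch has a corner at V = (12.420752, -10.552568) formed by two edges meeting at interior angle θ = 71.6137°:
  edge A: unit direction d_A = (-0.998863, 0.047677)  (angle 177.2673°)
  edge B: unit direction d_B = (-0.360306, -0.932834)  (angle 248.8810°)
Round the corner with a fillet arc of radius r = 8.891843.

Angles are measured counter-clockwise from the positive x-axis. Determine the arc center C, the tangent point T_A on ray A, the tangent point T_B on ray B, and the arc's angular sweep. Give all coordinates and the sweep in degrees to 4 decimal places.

center=(-0.3149,-18.8467) T_A=(0.1090,-9.9649) T_B=(7.9797,-22.0504) sweep=108.3863

bisector direction at 213.0742° = (-0.837965,-0.545724)
center distance |VC| = r/sin(θ/2) = 8.891843/sin(35.8068°) = 15.198312
C = V + |VC|·bis = (-0.3149,-18.8467)
T_A = V + ((C−V)·d_A)·d_A = V + 12.3257·d_A = (0.1090,-9.9649)
T_B = V + ((C−V)·d_B)·d_B = V + 12.3257·d_B = (7.9797,-22.0504)
sweep = 180° − θ = 108.3863°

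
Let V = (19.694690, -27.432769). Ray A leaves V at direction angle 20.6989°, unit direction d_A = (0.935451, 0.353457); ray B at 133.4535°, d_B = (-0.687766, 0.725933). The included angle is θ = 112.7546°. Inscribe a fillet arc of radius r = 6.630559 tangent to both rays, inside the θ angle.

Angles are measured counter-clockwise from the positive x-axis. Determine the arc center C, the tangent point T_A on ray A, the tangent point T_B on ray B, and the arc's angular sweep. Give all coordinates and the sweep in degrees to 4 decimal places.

bisector direction at 77.0762° = (0.223655,0.974668)
center distance |VC| = r/sin(θ/2) = 6.630559/sin(56.3773°) = 7.962704
C = V + |VC|·bis = (21.4756,-19.6718)
T_A = V + ((C−V)·d_A)·d_A = V + 4.4091·d_A = (23.8192,-25.8743)
T_B = V + ((C−V)·d_B)·d_B = V + 4.4091·d_B = (16.6622,-24.2320)
sweep = 180° − θ = 67.2454°

center=(21.4756,-19.6718) T_A=(23.8192,-25.8743) T_B=(16.6622,-24.2320) sweep=67.2454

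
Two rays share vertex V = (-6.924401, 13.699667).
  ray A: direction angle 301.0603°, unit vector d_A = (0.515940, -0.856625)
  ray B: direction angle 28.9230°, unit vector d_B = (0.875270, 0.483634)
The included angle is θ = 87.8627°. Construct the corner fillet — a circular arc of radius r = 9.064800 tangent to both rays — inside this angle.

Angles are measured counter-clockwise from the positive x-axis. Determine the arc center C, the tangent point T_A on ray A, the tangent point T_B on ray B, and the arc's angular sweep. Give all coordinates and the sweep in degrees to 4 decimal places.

center=(5.6954,10.3162) T_A=(-2.0697,5.6393) T_B=(1.3114,18.2504) sweep=92.1373

bisector direction at 344.9916° = (0.965888,-0.258960)
center distance |VC| = r/sin(θ/2) = 9.064800/sin(43.9314°) = 13.065512
C = V + |VC|·bis = (5.6954,10.3162)
T_A = V + ((C−V)·d_A)·d_A = V + 9.4094·d_A = (-2.0697,5.6393)
T_B = V + ((C−V)·d_B)·d_B = V + 9.4094·d_B = (1.3114,18.2504)
sweep = 180° − θ = 92.1373°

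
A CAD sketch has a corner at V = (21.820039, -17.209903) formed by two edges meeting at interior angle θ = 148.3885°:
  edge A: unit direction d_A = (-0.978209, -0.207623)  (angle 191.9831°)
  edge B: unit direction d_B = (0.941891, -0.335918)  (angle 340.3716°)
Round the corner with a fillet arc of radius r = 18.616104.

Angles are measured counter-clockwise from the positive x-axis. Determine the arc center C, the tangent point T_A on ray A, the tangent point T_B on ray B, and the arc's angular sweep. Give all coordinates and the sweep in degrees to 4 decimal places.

center=(20.5302,-36.5145) T_A=(16.6650,-18.3040) T_B=(26.7837,-18.9801) sweep=31.6115

bisector direction at 266.1773° = (-0.066668,-0.997775)
center distance |VC| = r/sin(θ/2) = 18.616104/sin(74.1942°) = 19.347625
C = V + |VC|·bis = (20.5302,-36.5145)
T_A = V + ((C−V)·d_A)·d_A = V + 5.2698·d_A = (16.6650,-18.3040)
T_B = V + ((C−V)·d_B)·d_B = V + 5.2698·d_B = (26.7837,-18.9801)
sweep = 180° − θ = 31.6115°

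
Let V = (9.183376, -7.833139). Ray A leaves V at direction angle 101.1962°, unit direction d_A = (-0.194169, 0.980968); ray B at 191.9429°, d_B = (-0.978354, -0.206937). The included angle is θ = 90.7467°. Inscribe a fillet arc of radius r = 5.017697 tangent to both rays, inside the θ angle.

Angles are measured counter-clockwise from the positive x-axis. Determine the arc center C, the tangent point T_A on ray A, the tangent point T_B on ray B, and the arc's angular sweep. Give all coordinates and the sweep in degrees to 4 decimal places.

bisector direction at 146.5695° = (-0.834555,0.550924)
center distance |VC| = r/sin(θ/2) = 5.017697/sin(45.3734°) = 7.050304
C = V + |VC|·bis = (3.2995,-3.9490)
T_A = V + ((C−V)·d_A)·d_A = V + 4.9527·d_A = (8.2217,-2.9747)
T_B = V + ((C−V)·d_B)·d_B = V + 4.9527·d_B = (4.3379,-8.8580)
sweep = 180° − θ = 89.2533°

center=(3.2995,-3.9490) T_A=(8.2217,-2.9747) T_B=(4.3379,-8.8580) sweep=89.2533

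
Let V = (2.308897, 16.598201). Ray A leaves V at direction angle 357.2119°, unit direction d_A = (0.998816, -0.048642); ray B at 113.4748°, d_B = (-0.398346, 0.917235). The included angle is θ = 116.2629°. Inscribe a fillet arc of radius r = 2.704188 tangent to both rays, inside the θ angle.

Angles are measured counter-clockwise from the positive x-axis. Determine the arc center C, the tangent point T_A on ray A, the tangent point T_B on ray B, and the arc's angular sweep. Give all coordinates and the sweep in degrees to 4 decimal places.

bisector direction at 55.3433° = (0.568657,0.822575)
center distance |VC| = r/sin(θ/2) = 2.704188/sin(58.1315°) = 3.184164
C = V + |VC|·bis = (4.1196,19.2174)
T_A = V + ((C−V)·d_A)·d_A = V + 1.6812·d_A = (3.9881,16.5164)
T_B = V + ((C−V)·d_B)·d_B = V + 1.6812·d_B = (1.6392,18.1402)
sweep = 180° − θ = 63.7371°

center=(4.1196,19.2174) T_A=(3.9881,16.5164) T_B=(1.6392,18.1402) sweep=63.7371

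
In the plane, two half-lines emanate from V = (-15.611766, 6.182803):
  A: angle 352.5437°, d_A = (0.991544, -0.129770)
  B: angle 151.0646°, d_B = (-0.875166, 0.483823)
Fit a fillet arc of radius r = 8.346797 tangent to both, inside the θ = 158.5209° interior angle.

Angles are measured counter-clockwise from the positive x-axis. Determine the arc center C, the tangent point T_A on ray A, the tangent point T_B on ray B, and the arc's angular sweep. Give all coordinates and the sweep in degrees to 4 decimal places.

bisector direction at 71.8042° = (0.312266,0.949995)
center distance |VC| = r/sin(θ/2) = 8.346797/sin(79.2605°) = 8.495603
C = V + |VC|·bis = (-12.9589,14.2536)
T_A = V + ((C−V)·d_A)·d_A = V + 1.5831·d_A = (-14.0420,5.9774)
T_B = V + ((C−V)·d_B)·d_B = V + 1.5831·d_B = (-16.9973,6.9487)
sweep = 180° − θ = 21.4791°

center=(-12.9589,14.2536) T_A=(-14.0420,5.9774) T_B=(-16.9973,6.9487) sweep=21.4791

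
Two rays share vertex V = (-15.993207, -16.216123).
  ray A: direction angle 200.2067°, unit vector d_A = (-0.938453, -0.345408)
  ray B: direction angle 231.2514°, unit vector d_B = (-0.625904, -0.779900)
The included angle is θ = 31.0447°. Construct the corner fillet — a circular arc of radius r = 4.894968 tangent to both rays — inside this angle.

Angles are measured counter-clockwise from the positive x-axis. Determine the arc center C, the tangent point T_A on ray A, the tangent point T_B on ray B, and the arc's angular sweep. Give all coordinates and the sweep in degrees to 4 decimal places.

center=(-30.8417,-26.8973) T_A=(-32.5325,-22.3036) T_B=(-27.0241,-29.9611) sweep=148.9553

bisector direction at 215.7291° = (-0.811788,-0.583953)
center distance |VC| = r/sin(θ/2) = 4.894968/sin(15.5223°) = 18.291134
C = V + |VC|·bis = (-30.8417,-26.8973)
T_A = V + ((C−V)·d_A)·d_A = V + 17.6240·d_A = (-32.5325,-22.3036)
T_B = V + ((C−V)·d_B)·d_B = V + 17.6240·d_B = (-27.0241,-29.9611)
sweep = 180° − θ = 148.9553°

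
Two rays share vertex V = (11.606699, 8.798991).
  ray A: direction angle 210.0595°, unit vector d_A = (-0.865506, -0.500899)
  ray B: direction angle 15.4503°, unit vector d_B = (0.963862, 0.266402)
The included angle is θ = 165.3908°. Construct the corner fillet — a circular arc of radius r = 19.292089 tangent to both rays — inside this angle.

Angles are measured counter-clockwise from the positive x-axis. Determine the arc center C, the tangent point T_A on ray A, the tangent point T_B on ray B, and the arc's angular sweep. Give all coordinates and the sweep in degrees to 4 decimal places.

center=(19.1297,-9.1371) T_A=(9.4663,7.5603) T_B=(13.9903,9.4578) sweep=14.6092

bisector direction at 292.7549° = (0.386790,-0.922168)
center distance |VC| = r/sin(θ/2) = 19.292089/sin(82.6954°) = 19.449940
C = V + |VC|·bis = (19.1297,-9.1371)
T_A = V + ((C−V)·d_A)·d_A = V + 2.4729·d_A = (9.4663,7.5603)
T_B = V + ((C−V)·d_B)·d_B = V + 2.4729·d_B = (13.9903,9.4578)
sweep = 180° − θ = 14.6092°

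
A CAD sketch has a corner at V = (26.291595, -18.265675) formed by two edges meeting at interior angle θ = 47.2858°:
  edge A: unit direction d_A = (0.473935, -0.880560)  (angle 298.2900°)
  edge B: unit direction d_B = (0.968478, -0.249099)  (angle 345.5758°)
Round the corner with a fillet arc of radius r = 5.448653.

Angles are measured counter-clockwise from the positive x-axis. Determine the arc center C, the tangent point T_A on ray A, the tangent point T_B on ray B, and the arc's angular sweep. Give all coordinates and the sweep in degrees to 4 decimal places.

bisector direction at 321.9329° = (0.787289,-0.616584)
center distance |VC| = r/sin(θ/2) = 5.448653/sin(23.6429°) = 13.586476
C = V + |VC|·bis = (36.9881,-26.6429)
T_A = V + ((C−V)·d_A)·d_A = V + 12.4461·d_A = (32.1902,-29.2252)
T_B = V + ((C−V)·d_B)·d_B = V + 12.4461·d_B = (38.3453,-21.3660)
sweep = 180° − θ = 132.7142°

center=(36.9881,-26.6429) T_A=(32.1902,-29.2252) T_B=(38.3453,-21.3660) sweep=132.7142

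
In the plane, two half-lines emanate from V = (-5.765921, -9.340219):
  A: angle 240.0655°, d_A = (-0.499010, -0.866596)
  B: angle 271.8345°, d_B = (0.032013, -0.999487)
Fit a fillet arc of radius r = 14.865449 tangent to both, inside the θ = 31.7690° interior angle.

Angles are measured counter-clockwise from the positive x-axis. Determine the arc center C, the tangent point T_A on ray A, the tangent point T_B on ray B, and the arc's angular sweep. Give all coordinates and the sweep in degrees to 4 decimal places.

center=(-18.9514,-62.0285) T_A=(-31.8338,-54.6105) T_B=(-4.0936,-61.5526) sweep=148.2310

bisector direction at 255.9500° = (-0.242769,-0.970084)
center distance |VC| = r/sin(θ/2) = 14.865449/sin(15.8845°) = 54.313122
C = V + |VC|·bis = (-18.9514,-62.0285)
T_A = V + ((C−V)·d_A)·d_A = V + 52.2392·d_A = (-31.8338,-54.6105)
T_B = V + ((C−V)·d_B)·d_B = V + 52.2392·d_B = (-4.0936,-61.5526)
sweep = 180° − θ = 148.2310°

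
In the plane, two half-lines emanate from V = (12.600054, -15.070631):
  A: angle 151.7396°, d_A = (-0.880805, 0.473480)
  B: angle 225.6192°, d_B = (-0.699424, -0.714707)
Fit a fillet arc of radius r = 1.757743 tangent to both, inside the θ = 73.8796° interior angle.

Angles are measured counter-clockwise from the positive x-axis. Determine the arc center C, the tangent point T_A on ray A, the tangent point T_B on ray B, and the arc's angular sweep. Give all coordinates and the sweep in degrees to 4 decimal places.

bisector direction at 188.6794° = (-0.988548,-0.150905)
center distance |VC| = r/sin(θ/2) = 1.757743/sin(36.9398°) = 2.924816
C = V + |VC|·bis = (9.7087,-15.5120)
T_A = V + ((C−V)·d_A)·d_A = V + 2.3377·d_A = (10.5410,-13.9638)
T_B = V + ((C−V)·d_B)·d_B = V + 2.3377·d_B = (10.9650,-16.7414)
sweep = 180° − θ = 106.1204°

center=(9.7087,-15.5120) T_A=(10.5410,-13.9638) T_B=(10.9650,-16.7414) sweep=106.1204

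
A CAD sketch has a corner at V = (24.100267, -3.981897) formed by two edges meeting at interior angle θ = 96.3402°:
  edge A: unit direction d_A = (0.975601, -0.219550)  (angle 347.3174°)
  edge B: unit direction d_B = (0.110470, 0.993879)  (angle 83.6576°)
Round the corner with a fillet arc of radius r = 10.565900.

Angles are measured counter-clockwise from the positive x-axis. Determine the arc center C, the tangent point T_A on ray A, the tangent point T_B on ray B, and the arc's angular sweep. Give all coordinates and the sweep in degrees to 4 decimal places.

center=(35.6462,4.2499) T_A=(33.3265,-6.0582) T_B=(25.1450,5.4172) sweep=83.6598

bisector direction at 35.4875° = (0.814242,0.580525)
center distance |VC| = r/sin(θ/2) = 10.565900/sin(48.1701°) = 14.179979
C = V + |VC|·bis = (35.6462,4.2499)
T_A = V + ((C−V)·d_A)·d_A = V + 9.4569·d_A = (33.3265,-6.0582)
T_B = V + ((C−V)·d_B)·d_B = V + 9.4569·d_B = (25.1450,5.4172)
sweep = 180° − θ = 83.6598°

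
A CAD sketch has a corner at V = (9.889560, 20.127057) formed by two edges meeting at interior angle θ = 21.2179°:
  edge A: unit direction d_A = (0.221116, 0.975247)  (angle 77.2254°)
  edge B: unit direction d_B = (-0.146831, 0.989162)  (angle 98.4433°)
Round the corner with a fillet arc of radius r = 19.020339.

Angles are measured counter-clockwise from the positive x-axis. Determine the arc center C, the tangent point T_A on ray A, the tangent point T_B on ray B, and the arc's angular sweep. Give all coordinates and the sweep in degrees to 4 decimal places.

bisector direction at 87.8344° = (0.037789,0.999286)
center distance |VC| = r/sin(θ/2) = 19.020339/sin(10.6090°) = 103.312514
C = V + |VC|·bis = (13.7936,123.3658)
T_A = V + ((C−V)·d_A)·d_A = V + 101.5466·d_A = (32.3431,119.1601)
T_B = V + ((C−V)·d_B)·d_B = V + 101.5466·d_B = (-5.0206,120.5730)
sweep = 180° − θ = 158.7821°

center=(13.7936,123.3658) T_A=(32.3431,119.1601) T_B=(-5.0206,120.5730) sweep=158.7821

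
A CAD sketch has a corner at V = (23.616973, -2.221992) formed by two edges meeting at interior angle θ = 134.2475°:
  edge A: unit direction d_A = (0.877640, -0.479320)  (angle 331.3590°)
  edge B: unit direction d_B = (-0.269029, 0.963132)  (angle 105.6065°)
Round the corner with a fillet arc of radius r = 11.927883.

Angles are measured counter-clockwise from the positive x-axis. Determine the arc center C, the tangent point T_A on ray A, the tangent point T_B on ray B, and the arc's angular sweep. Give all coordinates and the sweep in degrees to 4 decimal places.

center=(33.7512,5.8341) T_A=(28.0339,-4.6343) T_B=(22.2630,2.6252) sweep=45.7525

bisector direction at 38.4827° = (0.782796,0.622279)
center distance |VC| = r/sin(θ/2) = 11.927883/sin(67.1238°) = 12.946141
C = V + |VC|·bis = (33.7512,5.8341)
T_A = V + ((C−V)·d_A)·d_A = V + 5.0327·d_A = (28.0339,-4.6343)
T_B = V + ((C−V)·d_B)·d_B = V + 5.0327·d_B = (22.2630,2.6252)
sweep = 180° − θ = 45.7525°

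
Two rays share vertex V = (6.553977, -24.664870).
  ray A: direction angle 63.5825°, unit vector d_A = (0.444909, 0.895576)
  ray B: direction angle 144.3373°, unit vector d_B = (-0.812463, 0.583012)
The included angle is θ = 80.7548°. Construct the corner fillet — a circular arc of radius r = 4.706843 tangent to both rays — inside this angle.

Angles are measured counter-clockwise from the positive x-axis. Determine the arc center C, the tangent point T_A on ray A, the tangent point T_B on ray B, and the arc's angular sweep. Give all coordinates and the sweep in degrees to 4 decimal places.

center=(4.8012,-17.6138) T_A=(9.0165,-19.7079) T_B=(2.0570,-21.4379) sweep=99.2452

bisector direction at 103.9599° = (-0.241243,0.970465)
center distance |VC| = r/sin(θ/2) = 4.706843/sin(40.3774°) = 7.265671
C = V + |VC|·bis = (4.8012,-17.6138)
T_A = V + ((C−V)·d_A)·d_A = V + 5.5349·d_A = (9.0165,-19.7079)
T_B = V + ((C−V)·d_B)·d_B = V + 5.5349·d_B = (2.0570,-21.4379)
sweep = 180° − θ = 99.2452°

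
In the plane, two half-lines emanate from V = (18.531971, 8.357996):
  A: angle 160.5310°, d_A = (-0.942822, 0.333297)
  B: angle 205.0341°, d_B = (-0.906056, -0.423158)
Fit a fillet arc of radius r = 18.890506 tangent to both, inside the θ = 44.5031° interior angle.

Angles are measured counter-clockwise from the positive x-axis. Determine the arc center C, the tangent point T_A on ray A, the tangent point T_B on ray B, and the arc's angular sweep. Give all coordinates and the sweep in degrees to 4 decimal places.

bisector direction at 182.7826° = (-0.998821,-0.048546)
center distance |VC| = r/sin(θ/2) = 18.890506/sin(22.2516°) = 49.885979
C = V + |VC|·bis = (-31.2952,5.9363)
T_A = V + ((C−V)·d_A)·d_A = V + 46.1710·d_A = (-24.9990,23.7466)
T_B = V + ((C−V)·d_B)·d_B = V + 46.1710·d_B = (-23.3015,-11.1796)
sweep = 180° − θ = 135.4969°

center=(-31.2952,5.9363) T_A=(-24.9990,23.7466) T_B=(-23.3015,-11.1796) sweep=135.4969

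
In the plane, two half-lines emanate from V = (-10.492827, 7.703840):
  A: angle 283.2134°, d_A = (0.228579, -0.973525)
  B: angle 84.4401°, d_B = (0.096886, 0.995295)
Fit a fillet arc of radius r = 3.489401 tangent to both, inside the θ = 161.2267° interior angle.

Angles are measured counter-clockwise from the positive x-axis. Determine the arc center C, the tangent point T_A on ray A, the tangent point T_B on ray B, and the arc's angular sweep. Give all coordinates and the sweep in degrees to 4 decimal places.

center=(-6.9640,7.9399) T_A=(-10.3610,7.1423) T_B=(-10.4369,8.2780) sweep=18.7733

bisector direction at 3.8268° = (0.997770,0.066740)
center distance |VC| = r/sin(θ/2) = 3.489401/sin(80.6133°) = 3.536758
C = V + |VC|·bis = (-6.9640,7.9399)
T_A = V + ((C−V)·d_A)·d_A = V + 0.5768·d_A = (-10.3610,7.1423)
T_B = V + ((C−V)·d_B)·d_B = V + 0.5768·d_B = (-10.4369,8.2780)
sweep = 180° − θ = 18.7733°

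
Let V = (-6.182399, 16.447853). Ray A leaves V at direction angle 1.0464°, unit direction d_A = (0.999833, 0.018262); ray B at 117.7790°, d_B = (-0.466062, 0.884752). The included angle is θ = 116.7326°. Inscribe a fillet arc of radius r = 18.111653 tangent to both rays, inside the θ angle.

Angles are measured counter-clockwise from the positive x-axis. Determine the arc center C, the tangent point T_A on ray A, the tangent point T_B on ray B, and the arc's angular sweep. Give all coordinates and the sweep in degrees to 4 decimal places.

bisector direction at 59.4127° = (0.508851,0.860855)
center distance |VC| = r/sin(θ/2) = 18.111653/sin(58.3663°) = 21.272325
C = V + |VC|·bis = (4.6420,34.7602)
T_A = V + ((C−V)·d_A)·d_A = V + 11.1571·d_A = (4.9728,16.6516)
T_B = V + ((C−V)·d_B)·d_B = V + 11.1571·d_B = (-11.3823,26.3191)
sweep = 180° − θ = 63.2674°

center=(4.6420,34.7602) T_A=(4.9728,16.6516) T_B=(-11.3823,26.3191) sweep=63.2674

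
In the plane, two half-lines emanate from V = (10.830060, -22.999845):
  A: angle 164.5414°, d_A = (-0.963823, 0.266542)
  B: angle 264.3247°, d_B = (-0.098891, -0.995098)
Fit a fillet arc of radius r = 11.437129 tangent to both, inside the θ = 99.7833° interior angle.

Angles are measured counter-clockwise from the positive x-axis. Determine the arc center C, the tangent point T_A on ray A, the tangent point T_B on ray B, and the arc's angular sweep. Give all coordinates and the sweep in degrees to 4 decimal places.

center=(-1.5037,-31.4554) T_A=(1.5448,-20.4320) T_B=(9.8774,-32.5864) sweep=80.2167

bisector direction at 214.4330° = (-0.824787,-0.565443)
center distance |VC| = r/sin(θ/2) = 11.437129/sin(49.8916°) = 14.953867
C = V + |VC|·bis = (-1.5037,-31.4554)
T_A = V + ((C−V)·d_A)·d_A = V + 9.6338·d_A = (1.5448,-20.4320)
T_B = V + ((C−V)·d_B)·d_B = V + 9.6338·d_B = (9.8774,-32.5864)
sweep = 180° − θ = 80.2167°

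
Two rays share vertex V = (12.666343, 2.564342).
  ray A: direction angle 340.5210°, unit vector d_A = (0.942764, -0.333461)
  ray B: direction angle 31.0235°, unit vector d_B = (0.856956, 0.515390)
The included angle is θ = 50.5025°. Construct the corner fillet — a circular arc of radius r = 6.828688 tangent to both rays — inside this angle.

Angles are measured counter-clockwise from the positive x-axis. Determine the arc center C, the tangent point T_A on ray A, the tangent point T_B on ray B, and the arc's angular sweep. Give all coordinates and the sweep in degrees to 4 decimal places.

bisector direction at 5.7723° = (0.994930,0.100574)
center distance |VC| = r/sin(θ/2) = 6.828688/sin(25.2512°) = 16.007671
C = V + |VC|·bis = (28.5928,4.1743)
T_A = V + ((C−V)·d_A)·d_A = V + 14.4781·d_A = (26.3157,-2.2635)
T_B = V + ((C−V)·d_B)·d_B = V + 14.4781·d_B = (25.0734,10.0262)
sweep = 180° − θ = 129.4975°

center=(28.5928,4.1743) T_A=(26.3157,-2.2635) T_B=(25.0734,10.0262) sweep=129.4975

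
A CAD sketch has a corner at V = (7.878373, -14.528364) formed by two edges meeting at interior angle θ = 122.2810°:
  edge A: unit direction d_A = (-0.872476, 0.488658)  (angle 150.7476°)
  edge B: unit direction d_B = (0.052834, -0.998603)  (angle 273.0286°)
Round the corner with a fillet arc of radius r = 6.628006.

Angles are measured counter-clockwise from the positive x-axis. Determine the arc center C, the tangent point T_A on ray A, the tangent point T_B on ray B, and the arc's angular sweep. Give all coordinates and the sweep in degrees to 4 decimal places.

bisector direction at 211.8881° = (-0.849081,-0.528262)
center distance |VC| = r/sin(θ/2) = 6.628006/sin(61.1405°) = 7.567894
C = V + |VC|·bis = (1.4526,-18.5262)
T_A = V + ((C−V)·d_A)·d_A = V + 3.6527·d_A = (4.6914,-12.7434)
T_B = V + ((C−V)·d_B)·d_B = V + 3.6527·d_B = (8.0714,-18.1760)
sweep = 180° − θ = 57.7190°

center=(1.4526,-18.5262) T_A=(4.6914,-12.7434) T_B=(8.0714,-18.1760) sweep=57.7190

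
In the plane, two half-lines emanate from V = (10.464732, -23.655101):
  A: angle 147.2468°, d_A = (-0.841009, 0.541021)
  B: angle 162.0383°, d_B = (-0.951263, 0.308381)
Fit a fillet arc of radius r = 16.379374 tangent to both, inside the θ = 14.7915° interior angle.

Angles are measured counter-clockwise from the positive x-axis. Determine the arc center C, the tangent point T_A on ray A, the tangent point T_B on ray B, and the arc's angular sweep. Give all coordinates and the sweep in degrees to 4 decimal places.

center=(-104.5216,30.8398) T_A=(-95.6600,44.6150) T_B=(-109.5727,15.2587) sweep=165.2085

bisector direction at 154.6425° = (-0.903654,0.428264)
center distance |VC| = r/sin(θ/2) = 16.379374/sin(7.3957°) = 127.246075
C = V + |VC|·bis = (-104.5216,30.8398)
T_A = V + ((C−V)·d_A)·d_A = V + 126.1875·d_A = (-95.6600,44.6150)
T_B = V + ((C−V)·d_B)·d_B = V + 126.1875·d_B = (-109.5727,15.2587)
sweep = 180° − θ = 165.2085°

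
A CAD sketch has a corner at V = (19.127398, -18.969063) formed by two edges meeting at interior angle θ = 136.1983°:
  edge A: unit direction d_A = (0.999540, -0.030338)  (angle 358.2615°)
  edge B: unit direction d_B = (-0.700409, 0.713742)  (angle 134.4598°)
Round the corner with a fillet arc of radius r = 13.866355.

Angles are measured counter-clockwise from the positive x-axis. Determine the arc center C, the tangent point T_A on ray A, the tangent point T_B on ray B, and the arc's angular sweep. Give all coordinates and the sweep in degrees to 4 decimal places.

bisector direction at 66.3607° = (0.400978,0.916088)
center distance |VC| = r/sin(θ/2) = 13.866355/sin(68.0991°) = 14.944919
C = V + |VC|·bis = (25.1200,-5.2782)
T_A = V + ((C−V)·d_A)·d_A = V + 5.5745·d_A = (24.6993,-19.1382)
T_B = V + ((C−V)·d_B)·d_B = V + 5.5745·d_B = (15.2230,-14.9903)
sweep = 180° − θ = 43.8017°

center=(25.1200,-5.2782) T_A=(24.6993,-19.1382) T_B=(15.2230,-14.9903) sweep=43.8017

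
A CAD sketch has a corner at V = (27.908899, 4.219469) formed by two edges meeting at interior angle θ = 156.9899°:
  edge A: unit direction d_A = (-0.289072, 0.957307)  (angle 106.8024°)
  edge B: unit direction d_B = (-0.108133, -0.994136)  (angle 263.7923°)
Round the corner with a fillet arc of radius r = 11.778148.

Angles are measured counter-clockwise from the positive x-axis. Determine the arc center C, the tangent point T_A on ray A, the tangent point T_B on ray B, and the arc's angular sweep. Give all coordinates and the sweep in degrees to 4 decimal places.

center=(15.9406,3.1098) T_A=(27.2159,6.5145) T_B=(27.6497,1.8362) sweep=23.0101

bisector direction at 185.2974° = (-0.995729,-0.092325)
center distance |VC| = r/sin(θ/2) = 11.778148/sin(78.4950°) = 12.019657
C = V + |VC|·bis = (15.9406,3.1098)
T_A = V + ((C−V)·d_A)·d_A = V + 2.3974·d_A = (27.2159,6.5145)
T_B = V + ((C−V)·d_B)·d_B = V + 2.3974·d_B = (27.6497,1.8362)
sweep = 180° − θ = 23.0101°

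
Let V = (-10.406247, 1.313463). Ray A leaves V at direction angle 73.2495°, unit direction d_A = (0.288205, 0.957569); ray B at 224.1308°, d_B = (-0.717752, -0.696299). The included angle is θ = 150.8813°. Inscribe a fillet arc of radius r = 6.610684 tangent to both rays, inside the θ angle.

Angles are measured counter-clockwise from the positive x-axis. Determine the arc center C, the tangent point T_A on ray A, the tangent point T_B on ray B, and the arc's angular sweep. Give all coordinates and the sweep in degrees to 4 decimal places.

center=(-16.2416,4.8628) T_A=(-9.9114,2.9576) T_B=(-11.6386,0.1180) sweep=29.1187

bisector direction at 148.6901° = (-0.854370,0.519666)
center distance |VC| = r/sin(θ/2) = 6.610684/sin(75.4407°) = 6.830011
C = V + |VC|·bis = (-16.2416,4.8628)
T_A = V + ((C−V)·d_A)·d_A = V + 1.7169·d_A = (-9.9114,2.9576)
T_B = V + ((C−V)·d_B)·d_B = V + 1.7169·d_B = (-11.6386,0.1180)
sweep = 180° − θ = 29.1187°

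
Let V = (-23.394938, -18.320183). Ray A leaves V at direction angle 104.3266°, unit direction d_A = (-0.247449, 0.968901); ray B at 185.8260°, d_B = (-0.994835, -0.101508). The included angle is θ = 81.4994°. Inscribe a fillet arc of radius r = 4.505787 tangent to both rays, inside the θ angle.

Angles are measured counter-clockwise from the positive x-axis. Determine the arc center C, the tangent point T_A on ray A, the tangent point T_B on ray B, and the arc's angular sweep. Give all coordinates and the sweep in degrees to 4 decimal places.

bisector direction at 145.0763° = (-0.819915,0.572485)
center distance |VC| = r/sin(θ/2) = 4.505787/sin(40.7497°) = 6.902715
C = V + |VC|·bis = (-29.0546,-14.3685)
T_A = V + ((C−V)·d_A)·d_A = V + 5.2293·d_A = (-24.6889,-13.2535)
T_B = V + ((C−V)·d_B)·d_B = V + 5.2293·d_B = (-28.5972,-18.8510)
sweep = 180° − θ = 98.5006°

center=(-29.0546,-14.3685) T_A=(-24.6889,-13.2535) T_B=(-28.5972,-18.8510) sweep=98.5006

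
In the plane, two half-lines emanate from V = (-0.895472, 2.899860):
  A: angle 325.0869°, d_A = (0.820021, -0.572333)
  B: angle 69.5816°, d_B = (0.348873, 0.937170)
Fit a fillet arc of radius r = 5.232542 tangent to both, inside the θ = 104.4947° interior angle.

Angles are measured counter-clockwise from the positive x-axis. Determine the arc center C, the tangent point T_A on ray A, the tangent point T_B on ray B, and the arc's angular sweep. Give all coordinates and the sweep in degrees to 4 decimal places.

bisector direction at 17.3343° = (0.954583,0.297946)
center distance |VC| = r/sin(θ/2) = 5.232542/sin(52.2473°) = 6.617931
C = V + |VC|·bis = (5.4219,4.8716)
T_A = V + ((C−V)·d_A)·d_A = V + 4.0519·d_A = (2.4271,0.5808)
T_B = V + ((C−V)·d_B)·d_B = V + 4.0519·d_B = (0.5181,6.6971)
sweep = 180° − θ = 75.5053°

center=(5.4219,4.8716) T_A=(2.4271,0.5808) T_B=(0.5181,6.6971) sweep=75.5053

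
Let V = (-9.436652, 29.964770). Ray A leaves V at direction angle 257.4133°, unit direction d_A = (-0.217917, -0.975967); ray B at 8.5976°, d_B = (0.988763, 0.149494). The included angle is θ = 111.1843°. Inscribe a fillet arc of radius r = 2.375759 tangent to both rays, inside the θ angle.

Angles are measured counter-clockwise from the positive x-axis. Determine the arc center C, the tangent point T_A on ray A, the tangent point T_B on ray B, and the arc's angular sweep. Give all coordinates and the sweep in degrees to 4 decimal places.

bisector direction at 313.0054° = (0.682068,-0.731289)
center distance |VC| = r/sin(θ/2) = 2.375759/sin(55.5921°) = 2.879582
C = V + |VC|·bis = (-7.4726,27.8590)
T_A = V + ((C−V)·d_A)·d_A = V + 1.6272·d_A = (-9.7912,28.3767)
T_B = V + ((C−V)·d_B)·d_B = V + 1.6272·d_B = (-7.8277,30.2080)
sweep = 180° − θ = 68.8157°

center=(-7.4726,27.8590) T_A=(-9.7912,28.3767) T_B=(-7.8277,30.2080) sweep=68.8157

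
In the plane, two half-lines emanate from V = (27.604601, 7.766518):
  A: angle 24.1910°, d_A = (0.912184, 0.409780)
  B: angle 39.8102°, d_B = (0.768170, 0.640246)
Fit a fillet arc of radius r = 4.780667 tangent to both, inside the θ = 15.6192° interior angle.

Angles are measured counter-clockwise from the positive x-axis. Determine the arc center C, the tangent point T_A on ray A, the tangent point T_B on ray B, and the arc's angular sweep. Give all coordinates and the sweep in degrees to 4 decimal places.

bisector direction at 32.0006° = (0.848043,0.529928)
center distance |VC| = r/sin(θ/2) = 4.780667/sin(7.8096°) = 35.182600
C = V + |VC|·bis = (57.4409,26.4108)
T_A = V + ((C−V)·d_A)·d_A = V + 34.8563·d_A = (59.4000,22.0499)
T_B = V + ((C−V)·d_B)·d_B = V + 34.8563·d_B = (54.3801,30.0831)
sweep = 180° − θ = 164.3808°

center=(57.4409,26.4108) T_A=(59.4000,22.0499) T_B=(54.3801,30.0831) sweep=164.3808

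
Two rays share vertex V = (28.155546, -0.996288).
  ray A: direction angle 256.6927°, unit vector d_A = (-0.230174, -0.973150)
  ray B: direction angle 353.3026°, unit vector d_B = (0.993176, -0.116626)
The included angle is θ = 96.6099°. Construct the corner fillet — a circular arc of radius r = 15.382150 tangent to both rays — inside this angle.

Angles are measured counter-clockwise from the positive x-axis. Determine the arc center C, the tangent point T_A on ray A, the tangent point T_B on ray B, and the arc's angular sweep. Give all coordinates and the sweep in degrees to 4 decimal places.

center=(39.9707,-17.8715) T_A=(25.0016,-14.3310) T_B=(41.7647,-2.5944) sweep=83.3901

bisector direction at 304.9976° = (0.573543,-0.819176)
center distance |VC| = r/sin(θ/2) = 15.382150/sin(48.3049°) = 20.600294
C = V + |VC|·bis = (39.9707,-17.8715)
T_A = V + ((C−V)·d_A)·d_A = V + 13.7026·d_A = (25.0016,-14.3310)
T_B = V + ((C−V)·d_B)·d_B = V + 13.7026·d_B = (41.7647,-2.5944)
sweep = 180° − θ = 83.3901°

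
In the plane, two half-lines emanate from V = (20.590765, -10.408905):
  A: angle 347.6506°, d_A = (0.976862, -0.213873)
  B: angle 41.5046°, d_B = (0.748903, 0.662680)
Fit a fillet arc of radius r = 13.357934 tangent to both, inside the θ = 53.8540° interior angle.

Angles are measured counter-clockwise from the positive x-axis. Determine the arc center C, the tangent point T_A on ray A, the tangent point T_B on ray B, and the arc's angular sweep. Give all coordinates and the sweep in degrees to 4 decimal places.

bisector direction at 14.5776° = (0.967808,0.251691)
center distance |VC| = r/sin(θ/2) = 13.357934/sin(26.9270°) = 29.497161
C = V + |VC|·bis = (49.1383,-2.9847)
T_A = V + ((C−V)·d_A)·d_A = V + 26.2992·d_A = (46.2814,-16.0336)
T_B = V + ((C−V)·d_B)·d_B = V + 26.2992·d_B = (40.2863,7.0191)
sweep = 180° − θ = 126.1460°

center=(49.1383,-2.9847) T_A=(46.2814,-16.0336) T_B=(40.2863,7.0191) sweep=126.1460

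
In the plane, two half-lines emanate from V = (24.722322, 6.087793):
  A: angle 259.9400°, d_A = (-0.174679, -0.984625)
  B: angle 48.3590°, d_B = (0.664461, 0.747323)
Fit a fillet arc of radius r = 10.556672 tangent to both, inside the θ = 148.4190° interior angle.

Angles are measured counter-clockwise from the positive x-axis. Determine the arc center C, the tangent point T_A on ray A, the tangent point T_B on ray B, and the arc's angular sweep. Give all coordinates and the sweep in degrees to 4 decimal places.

bisector direction at 334.1495° = (0.899935,-0.436024)
center distance |VC| = r/sin(θ/2) = 10.556672/sin(74.2095°) = 10.970671
C = V + |VC|·bis = (34.5952,1.3043)
T_A = V + ((C−V)·d_A)·d_A = V + 2.9853·d_A = (24.2008,3.1483)
T_B = V + ((C−V)·d_B)·d_B = V + 2.9853·d_B = (26.7060,8.3188)
sweep = 180° − θ = 31.5810°

center=(34.5952,1.3043) T_A=(24.2008,3.1483) T_B=(26.7060,8.3188) sweep=31.5810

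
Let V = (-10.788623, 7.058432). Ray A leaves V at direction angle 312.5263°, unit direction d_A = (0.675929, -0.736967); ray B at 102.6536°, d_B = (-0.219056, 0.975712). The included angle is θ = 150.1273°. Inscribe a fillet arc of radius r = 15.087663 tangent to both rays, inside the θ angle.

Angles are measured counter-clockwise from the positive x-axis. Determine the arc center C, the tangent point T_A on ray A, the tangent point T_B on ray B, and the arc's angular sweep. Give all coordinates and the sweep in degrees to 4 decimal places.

center=(3.0509,14.2905) T_A=(-8.0682,4.0923) T_B=(-11.6703,10.9854) sweep=29.8727

bisector direction at 27.5899° = (0.886285,0.463141)
center distance |VC| = r/sin(θ/2) = 15.087663/sin(75.0636°) = 15.615260
C = V + |VC|·bis = (3.0509,14.2905)
T_A = V + ((C−V)·d_A)·d_A = V + 4.0248·d_A = (-8.0682,4.0923)
T_B = V + ((C−V)·d_B)·d_B = V + 4.0248·d_B = (-11.6703,10.9854)
sweep = 180° − θ = 29.8727°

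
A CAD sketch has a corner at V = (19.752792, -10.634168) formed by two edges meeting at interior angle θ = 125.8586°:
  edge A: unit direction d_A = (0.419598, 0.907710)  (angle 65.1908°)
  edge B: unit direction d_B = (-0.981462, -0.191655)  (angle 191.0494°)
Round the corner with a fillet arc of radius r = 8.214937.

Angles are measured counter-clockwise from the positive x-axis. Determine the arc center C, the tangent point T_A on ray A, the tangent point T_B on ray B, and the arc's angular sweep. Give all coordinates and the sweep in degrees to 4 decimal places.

bisector direction at 128.1201° = (-0.617312,0.786719)
center distance |VC| = r/sin(θ/2) = 8.214937/sin(62.9293°) = 9.225647
C = V + |VC|·bis = (14.0577,-3.3762)
T_A = V + ((C−V)·d_A)·d_A = V + 4.1985·d_A = (21.5145,-6.8232)
T_B = V + ((C−V)·d_B)·d_B = V + 4.1985·d_B = (15.6321,-11.4388)
sweep = 180° − θ = 54.1414°

center=(14.0577,-3.3762) T_A=(21.5145,-6.8232) T_B=(15.6321,-11.4388) sweep=54.1414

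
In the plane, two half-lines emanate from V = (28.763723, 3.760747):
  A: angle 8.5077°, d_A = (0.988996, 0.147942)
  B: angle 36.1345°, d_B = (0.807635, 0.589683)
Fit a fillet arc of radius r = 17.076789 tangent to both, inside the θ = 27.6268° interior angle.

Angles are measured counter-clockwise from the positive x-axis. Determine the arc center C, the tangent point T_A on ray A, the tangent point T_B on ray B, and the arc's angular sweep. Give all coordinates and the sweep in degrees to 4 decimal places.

bisector direction at 22.3211° = (0.925070,0.379797)
center distance |VC| = r/sin(θ/2) = 17.076789/sin(13.8134°) = 71.522650
C = V + |VC|·bis = (94.9272,30.9248)
T_A = V + ((C−V)·d_A)·d_A = V + 69.4541·d_A = (97.4536,14.0359)
T_B = V + ((C−V)·d_B)·d_B = V + 69.4541·d_B = (84.8573,44.7166)
sweep = 180° − θ = 152.3732°

center=(94.9272,30.9248) T_A=(97.4536,14.0359) T_B=(84.8573,44.7166) sweep=152.3732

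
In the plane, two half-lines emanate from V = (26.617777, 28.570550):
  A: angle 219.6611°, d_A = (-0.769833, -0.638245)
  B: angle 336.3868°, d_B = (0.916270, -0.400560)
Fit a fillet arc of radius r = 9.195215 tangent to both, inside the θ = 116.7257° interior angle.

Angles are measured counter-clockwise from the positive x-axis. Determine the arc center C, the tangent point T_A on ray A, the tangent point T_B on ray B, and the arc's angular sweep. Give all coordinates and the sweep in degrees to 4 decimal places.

bisector direction at 278.0240° = (0.139587,-0.990210)
center distance |VC| = r/sin(θ/2) = 9.195215/sin(58.3629°) = 10.800276
C = V + |VC|·bis = (28.1254,17.8760)
T_A = V + ((C−V)·d_A)·d_A = V + 5.6652·d_A = (22.2566,24.9548)
T_B = V + ((C−V)·d_B)·d_B = V + 5.6652·d_B = (31.8086,26.3013)
sweep = 180° − θ = 63.2743°

center=(28.1254,17.8760) T_A=(22.2566,24.9548) T_B=(31.8086,26.3013) sweep=63.2743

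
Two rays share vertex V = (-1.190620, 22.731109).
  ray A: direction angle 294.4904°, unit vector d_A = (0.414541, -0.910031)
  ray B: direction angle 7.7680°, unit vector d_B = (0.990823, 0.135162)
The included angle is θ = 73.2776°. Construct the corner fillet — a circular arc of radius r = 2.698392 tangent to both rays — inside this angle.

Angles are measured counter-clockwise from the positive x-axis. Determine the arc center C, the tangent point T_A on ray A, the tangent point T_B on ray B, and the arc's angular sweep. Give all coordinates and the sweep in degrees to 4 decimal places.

center=(2.7691,20.5479) T_A=(0.3134,19.4293) T_B=(2.4043,23.2215) sweep=106.7224

bisector direction at 331.1292° = (0.875711,-0.482836)
center distance |VC| = r/sin(θ/2) = 2.698392/sin(36.6388°) = 4.521674
C = V + |VC|·bis = (2.7691,20.5479)
T_A = V + ((C−V)·d_A)·d_A = V + 3.6283·d_A = (0.3134,19.4293)
T_B = V + ((C−V)·d_B)·d_B = V + 3.6283·d_B = (2.4043,23.2215)
sweep = 180° − θ = 106.7224°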